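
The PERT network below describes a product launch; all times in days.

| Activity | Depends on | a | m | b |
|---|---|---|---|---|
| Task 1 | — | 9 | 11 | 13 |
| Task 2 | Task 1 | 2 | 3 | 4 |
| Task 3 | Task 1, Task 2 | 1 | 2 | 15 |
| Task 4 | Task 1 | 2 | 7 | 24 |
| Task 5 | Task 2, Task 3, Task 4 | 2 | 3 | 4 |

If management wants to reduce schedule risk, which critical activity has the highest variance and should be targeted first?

Task 4

te_Task 1 = (9 + 4·11 + 13)/6 = 66/6 = 11; σ²_Task 1 = ((13−9)/6)² = 0.444
te_Task 2 = (2 + 4·3 + 4)/6 = 18/6 = 3; σ²_Task 2 = ((4−2)/6)² = 0.111
te_Task 3 = (1 + 4·2 + 15)/6 = 24/6 = 4; σ²_Task 3 = ((15−1)/6)² = 5.444
te_Task 4 = (2 + 4·7 + 24)/6 = 54/6 = 9; σ²_Task 4 = ((24−2)/6)² = 13.444
te_Task 5 = (2 + 4·3 + 4)/6 = 18/6 = 3; σ²_Task 5 = ((4−2)/6)² = 0.111

Forward pass:
ES_Task 1 = 0; EF_Task 1 = 11
ES_Task 2 = 11; EF_Task 2 = 11+3 = 14
ES_Task 3 = max(EF_Task 1=11, EF_Task 2=14) = 14; EF_Task 3 = 14+4 = 18
ES_Task 4 = 11; EF_Task 4 = 11+9 = 20
ES_Task 5 = max(EF_Task 2=14, EF_Task 3=18, EF_Task 4=20) = 20; EF_Task 5 = 20+3 = 23
Expected project duration μ = 23 days. Critical path: Task 1 → Task 4 → Task 5.

Variances on critical path: σ²_Task 1=0.444, σ²_Task 4=13.444, σ²_Task 5=0.111.
Largest is σ²_Task 4 = 13.444.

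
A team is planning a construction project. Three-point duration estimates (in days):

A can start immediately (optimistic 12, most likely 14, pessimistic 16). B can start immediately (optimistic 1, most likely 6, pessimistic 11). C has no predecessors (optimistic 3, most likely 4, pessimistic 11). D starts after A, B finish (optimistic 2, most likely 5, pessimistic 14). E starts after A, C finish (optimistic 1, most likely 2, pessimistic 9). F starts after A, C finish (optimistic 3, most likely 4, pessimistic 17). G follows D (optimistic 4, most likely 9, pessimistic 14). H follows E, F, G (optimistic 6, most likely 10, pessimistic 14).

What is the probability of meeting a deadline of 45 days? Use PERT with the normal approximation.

0.977

te_A = (12 + 4·14 + 16)/6 = 84/6 = 14; σ²_A = ((16−12)/6)² = 0.444
te_B = (1 + 4·6 + 11)/6 = 36/6 = 6; σ²_B = ((11−1)/6)² = 2.778
te_C = (3 + 4·4 + 11)/6 = 30/6 = 5; σ²_C = ((11−3)/6)² = 1.778
te_D = (2 + 4·5 + 14)/6 = 36/6 = 6; σ²_D = ((14−2)/6)² = 4.000
te_E = (1 + 4·2 + 9)/6 = 18/6 = 3; σ²_E = ((9−1)/6)² = 1.778
te_F = (3 + 4·4 + 17)/6 = 36/6 = 6; σ²_F = ((17−3)/6)² = 5.444
te_G = (4 + 4·9 + 14)/6 = 54/6 = 9; σ²_G = ((14−4)/6)² = 2.778
te_H = (6 + 4·10 + 14)/6 = 60/6 = 10; σ²_H = ((14−6)/6)² = 1.778

Forward pass:
ES_A = 0; EF_A = 14
ES_B = 0; EF_B = 6
ES_C = 0; EF_C = 5
ES_D = max(EF_A=14, EF_B=6) = 14; EF_D = 14+6 = 20
ES_E = max(EF_A=14, EF_C=5) = 14; EF_E = 14+3 = 17
ES_F = max(EF_A=14, EF_C=5) = 14; EF_F = 14+6 = 20
ES_G = 20; EF_G = 20+9 = 29
ES_H = max(EF_E=17, EF_F=20, EF_G=29) = 29; EF_H = 29+10 = 39
Expected project duration μ = 39 days. Critical path: A → D → G → H.

Variance along critical path = 0.444 + 4.000 + 2.778 + 1.778 = 9.000; σ = √9.000 = 3.000 days.
Z = (45 − 39) / 3.000 = 2.000
P(T ≤ 45) = Φ(2.000) ≈ 0.977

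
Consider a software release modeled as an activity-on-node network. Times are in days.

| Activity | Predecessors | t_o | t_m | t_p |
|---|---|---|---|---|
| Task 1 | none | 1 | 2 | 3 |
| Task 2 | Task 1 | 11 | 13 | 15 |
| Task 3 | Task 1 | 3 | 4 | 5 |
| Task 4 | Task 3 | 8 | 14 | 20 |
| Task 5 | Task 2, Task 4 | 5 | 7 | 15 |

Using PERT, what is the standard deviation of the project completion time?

te_Task 1 = (1 + 4·2 + 3)/6 = 12/6 = 2; σ²_Task 1 = ((3−1)/6)² = 0.111
te_Task 2 = (11 + 4·13 + 15)/6 = 78/6 = 13; σ²_Task 2 = ((15−11)/6)² = 0.444
te_Task 3 = (3 + 4·4 + 5)/6 = 24/6 = 4; σ²_Task 3 = ((5−3)/6)² = 0.111
te_Task 4 = (8 + 4·14 + 20)/6 = 84/6 = 14; σ²_Task 4 = ((20−8)/6)² = 4.000
te_Task 5 = (5 + 4·7 + 15)/6 = 48/6 = 8; σ²_Task 5 = ((15−5)/6)² = 2.778

Forward pass:
ES_Task 1 = 0; EF_Task 1 = 2
ES_Task 2 = 2; EF_Task 2 = 2+13 = 15
ES_Task 3 = 2; EF_Task 3 = 2+4 = 6
ES_Task 4 = 6; EF_Task 4 = 6+14 = 20
ES_Task 5 = max(EF_Task 2=15, EF_Task 4=20) = 20; EF_Task 5 = 20+8 = 28
Expected project duration μ = 28 days. Critical path: Task 1 → Task 3 → Task 4 → Task 5.

Variance along critical path = 0.111 + 0.111 + 4.000 + 2.778 = 7.000
σ = √7.000 = 2.646 days

2.65 days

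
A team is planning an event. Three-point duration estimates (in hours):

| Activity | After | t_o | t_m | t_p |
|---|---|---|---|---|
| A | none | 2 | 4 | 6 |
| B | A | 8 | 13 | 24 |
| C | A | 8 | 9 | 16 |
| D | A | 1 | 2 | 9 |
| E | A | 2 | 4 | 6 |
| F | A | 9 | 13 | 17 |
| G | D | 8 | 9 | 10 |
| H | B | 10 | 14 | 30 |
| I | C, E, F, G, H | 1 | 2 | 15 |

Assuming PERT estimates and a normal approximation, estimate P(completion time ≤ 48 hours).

te_A = (2 + 4·4 + 6)/6 = 24/6 = 4; σ²_A = ((6−2)/6)² = 0.444
te_B = (8 + 4·13 + 24)/6 = 84/6 = 14; σ²_B = ((24−8)/6)² = 7.111
te_C = (8 + 4·9 + 16)/6 = 60/6 = 10; σ²_C = ((16−8)/6)² = 1.778
te_D = (1 + 4·2 + 9)/6 = 18/6 = 3; σ²_D = ((9−1)/6)² = 1.778
te_E = (2 + 4·4 + 6)/6 = 24/6 = 4; σ²_E = ((6−2)/6)² = 0.444
te_F = (9 + 4·13 + 17)/6 = 78/6 = 13; σ²_F = ((17−9)/6)² = 1.778
te_G = (8 + 4·9 + 10)/6 = 54/6 = 9; σ²_G = ((10−8)/6)² = 0.111
te_H = (10 + 4·14 + 30)/6 = 96/6 = 16; σ²_H = ((30−10)/6)² = 11.111
te_I = (1 + 4·2 + 15)/6 = 24/6 = 4; σ²_I = ((15−1)/6)² = 5.444

Forward pass:
ES_A = 0; EF_A = 4
ES_B = 4; EF_B = 4+14 = 18
ES_C = 4; EF_C = 4+10 = 14
ES_D = 4; EF_D = 4+3 = 7
ES_E = 4; EF_E = 4+4 = 8
ES_F = 4; EF_F = 4+13 = 17
ES_G = 7; EF_G = 7+9 = 16
ES_H = 18; EF_H = 18+16 = 34
ES_I = max(EF_C=14, EF_E=8, EF_F=17, EF_G=16, EF_H=34) = 34; EF_I = 34+4 = 38
Expected project duration μ = 38 hours. Critical path: A → B → H → I.

Variance along critical path = 0.444 + 7.111 + 11.111 + 5.444 = 24.111; σ = √24.111 = 4.910 hours.
Z = (48 − 38) / 4.910 = 2.037
P(T ≤ 48) = Φ(2.037) ≈ 0.979

0.979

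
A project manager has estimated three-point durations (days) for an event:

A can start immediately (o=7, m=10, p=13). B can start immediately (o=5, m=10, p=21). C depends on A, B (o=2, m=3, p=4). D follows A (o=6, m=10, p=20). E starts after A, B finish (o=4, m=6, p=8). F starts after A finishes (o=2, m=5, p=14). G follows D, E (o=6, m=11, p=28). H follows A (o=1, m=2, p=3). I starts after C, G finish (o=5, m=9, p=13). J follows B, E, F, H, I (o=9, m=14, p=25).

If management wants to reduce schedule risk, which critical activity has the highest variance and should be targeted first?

G

te_A = (7 + 4·10 + 13)/6 = 60/6 = 10; σ²_A = ((13−7)/6)² = 1.000
te_B = (5 + 4·10 + 21)/6 = 66/6 = 11; σ²_B = ((21−5)/6)² = 7.111
te_C = (2 + 4·3 + 4)/6 = 18/6 = 3; σ²_C = ((4−2)/6)² = 0.111
te_D = (6 + 4·10 + 20)/6 = 66/6 = 11; σ²_D = ((20−6)/6)² = 5.444
te_E = (4 + 4·6 + 8)/6 = 36/6 = 6; σ²_E = ((8−4)/6)² = 0.444
te_F = (2 + 4·5 + 14)/6 = 36/6 = 6; σ²_F = ((14−2)/6)² = 4.000
te_G = (6 + 4·11 + 28)/6 = 78/6 = 13; σ²_G = ((28−6)/6)² = 13.444
te_H = (1 + 4·2 + 3)/6 = 12/6 = 2; σ²_H = ((3−1)/6)² = 0.111
te_I = (5 + 4·9 + 13)/6 = 54/6 = 9; σ²_I = ((13−5)/6)² = 1.778
te_J = (9 + 4·14 + 25)/6 = 90/6 = 15; σ²_J = ((25−9)/6)² = 7.111

Forward pass:
ES_A = 0; EF_A = 10
ES_B = 0; EF_B = 11
ES_C = max(EF_A=10, EF_B=11) = 11; EF_C = 11+3 = 14
ES_D = 10; EF_D = 10+11 = 21
ES_E = max(EF_A=10, EF_B=11) = 11; EF_E = 11+6 = 17
ES_F = 10; EF_F = 10+6 = 16
ES_G = max(EF_D=21, EF_E=17) = 21; EF_G = 21+13 = 34
ES_H = 10; EF_H = 10+2 = 12
ES_I = max(EF_C=14, EF_G=34) = 34; EF_I = 34+9 = 43
ES_J = max(EF_B=11, EF_E=17, EF_F=16, EF_H=12, EF_I=43) = 43; EF_J = 43+15 = 58
Expected project duration μ = 58 days. Critical path: A → D → G → I → J.

Variances on critical path: σ²_A=1.000, σ²_D=5.444, σ²_G=13.444, σ²_I=1.778, σ²_J=7.111.
Largest is σ²_G = 13.444.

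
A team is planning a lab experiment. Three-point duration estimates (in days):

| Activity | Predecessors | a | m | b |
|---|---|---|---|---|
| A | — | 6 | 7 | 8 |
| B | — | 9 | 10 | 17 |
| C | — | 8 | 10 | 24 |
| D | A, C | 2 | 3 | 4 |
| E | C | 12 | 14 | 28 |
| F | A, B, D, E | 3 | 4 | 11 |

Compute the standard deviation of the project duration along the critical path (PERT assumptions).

te_A = (6 + 4·7 + 8)/6 = 42/6 = 7; σ²_A = ((8−6)/6)² = 0.111
te_B = (9 + 4·10 + 17)/6 = 66/6 = 11; σ²_B = ((17−9)/6)² = 1.778
te_C = (8 + 4·10 + 24)/6 = 72/6 = 12; σ²_C = ((24−8)/6)² = 7.111
te_D = (2 + 4·3 + 4)/6 = 18/6 = 3; σ²_D = ((4−2)/6)² = 0.111
te_E = (12 + 4·14 + 28)/6 = 96/6 = 16; σ²_E = ((28−12)/6)² = 7.111
te_F = (3 + 4·4 + 11)/6 = 30/6 = 5; σ²_F = ((11−3)/6)² = 1.778

Forward pass:
ES_A = 0; EF_A = 7
ES_B = 0; EF_B = 11
ES_C = 0; EF_C = 12
ES_D = max(EF_A=7, EF_C=12) = 12; EF_D = 12+3 = 15
ES_E = 12; EF_E = 12+16 = 28
ES_F = max(EF_A=7, EF_B=11, EF_D=15, EF_E=28) = 28; EF_F = 28+5 = 33
Expected project duration μ = 33 days. Critical path: C → E → F.

Variance along critical path = 7.111 + 7.111 + 1.778 = 16.000
σ = √16.000 = 4.000 days

4.00 days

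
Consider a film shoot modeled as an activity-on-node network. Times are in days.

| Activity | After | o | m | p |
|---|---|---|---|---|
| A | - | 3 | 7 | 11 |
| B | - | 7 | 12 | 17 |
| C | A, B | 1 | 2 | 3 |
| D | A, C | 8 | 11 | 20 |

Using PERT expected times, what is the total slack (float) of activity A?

te_A = (3 + 4·7 + 11)/6 = 42/6 = 7
te_B = (7 + 4·12 + 17)/6 = 72/6 = 12
te_C = (1 + 4·2 + 3)/6 = 12/6 = 2
te_D = (8 + 4·11 + 20)/6 = 72/6 = 12

Forward pass:
ES_A = 0; EF_A = 7
ES_B = 0; EF_B = 12
ES_C = max(EF_A=7, EF_B=12) = 12; EF_C = 12+2 = 14
ES_D = max(EF_A=7, EF_C=14) = 14; EF_D = 14+12 = 26
Expected project duration μ = 26 days. Critical path: B → C → D.

Backward pass:
LF_D = 26; LS_D = 26−12 = 14
LF_C = LS_D = 14; LS_C = 14−2 = 12
LF_B = LS_C = 12; LS_B = 12−12 = 0
LF_A = min(LS_C=12, LS_D=14) = 12; LS_A = 12−7 = 5
Slack_A = LS_A − ES_A = 5 − 0 = 5

5 days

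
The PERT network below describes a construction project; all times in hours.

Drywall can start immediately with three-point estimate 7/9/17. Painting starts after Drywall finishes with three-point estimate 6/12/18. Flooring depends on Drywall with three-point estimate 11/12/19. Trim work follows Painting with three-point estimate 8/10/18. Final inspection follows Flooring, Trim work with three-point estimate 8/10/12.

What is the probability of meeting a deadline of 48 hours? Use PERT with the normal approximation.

0.943

te_Drywall = (7 + 4·9 + 17)/6 = 60/6 = 10; σ²_Drywall = ((17−7)/6)² = 2.778
te_Painting = (6 + 4·12 + 18)/6 = 72/6 = 12; σ²_Painting = ((18−6)/6)² = 4.000
te_Flooring = (11 + 4·12 + 19)/6 = 78/6 = 13; σ²_Flooring = ((19−11)/6)² = 1.778
te_Trim work = (8 + 4·10 + 18)/6 = 66/6 = 11; σ²_Trim work = ((18−8)/6)² = 2.778
te_Final inspection = (8 + 4·10 + 12)/6 = 60/6 = 10; σ²_Final inspection = ((12−8)/6)² = 0.444

Forward pass:
ES_Drywall = 0; EF_Drywall = 10
ES_Painting = 10; EF_Painting = 10+12 = 22
ES_Flooring = 10; EF_Flooring = 10+13 = 23
ES_Trim work = 22; EF_Trim work = 22+11 = 33
ES_Final inspection = max(EF_Flooring=23, EF_Trim work=33) = 33; EF_Final inspection = 33+10 = 43
Expected project duration μ = 43 hours. Critical path: Drywall → Painting → Trim work → Final inspection.

Variance along critical path = 2.778 + 4.000 + 2.778 + 0.444 = 10.000; σ = √10.000 = 3.162 hours.
Z = (48 − 43) / 3.162 = 1.581
P(T ≤ 48) = Φ(1.581) ≈ 0.943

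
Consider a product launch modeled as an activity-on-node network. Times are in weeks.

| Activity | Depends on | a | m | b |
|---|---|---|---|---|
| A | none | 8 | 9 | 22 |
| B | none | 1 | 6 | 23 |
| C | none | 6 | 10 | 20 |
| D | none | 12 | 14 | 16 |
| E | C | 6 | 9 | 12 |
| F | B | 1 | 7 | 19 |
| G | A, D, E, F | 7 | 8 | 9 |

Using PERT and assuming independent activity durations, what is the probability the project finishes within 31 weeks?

0.879

te_A = (8 + 4·9 + 22)/6 = 66/6 = 11; σ²_A = ((22−8)/6)² = 5.444
te_B = (1 + 4·6 + 23)/6 = 48/6 = 8; σ²_B = ((23−1)/6)² = 13.444
te_C = (6 + 4·10 + 20)/6 = 66/6 = 11; σ²_C = ((20−6)/6)² = 5.444
te_D = (12 + 4·14 + 16)/6 = 84/6 = 14; σ²_D = ((16−12)/6)² = 0.444
te_E = (6 + 4·9 + 12)/6 = 54/6 = 9; σ²_E = ((12−6)/6)² = 1.000
te_F = (1 + 4·7 + 19)/6 = 48/6 = 8; σ²_F = ((19−1)/6)² = 9.000
te_G = (7 + 4·8 + 9)/6 = 48/6 = 8; σ²_G = ((9−7)/6)² = 0.111

Forward pass:
ES_A = 0; EF_A = 11
ES_B = 0; EF_B = 8
ES_C = 0; EF_C = 11
ES_D = 0; EF_D = 14
ES_E = 11; EF_E = 11+9 = 20
ES_F = 8; EF_F = 8+8 = 16
ES_G = max(EF_A=11, EF_D=14, EF_E=20, EF_F=16) = 20; EF_G = 20+8 = 28
Expected project duration μ = 28 weeks. Critical path: C → E → G.

Variance along critical path = 5.444 + 1.000 + 0.111 = 6.556; σ = √6.556 = 2.560 weeks.
Z = (31 − 28) / 2.560 = 1.172
P(T ≤ 31) = Φ(1.172) ≈ 0.879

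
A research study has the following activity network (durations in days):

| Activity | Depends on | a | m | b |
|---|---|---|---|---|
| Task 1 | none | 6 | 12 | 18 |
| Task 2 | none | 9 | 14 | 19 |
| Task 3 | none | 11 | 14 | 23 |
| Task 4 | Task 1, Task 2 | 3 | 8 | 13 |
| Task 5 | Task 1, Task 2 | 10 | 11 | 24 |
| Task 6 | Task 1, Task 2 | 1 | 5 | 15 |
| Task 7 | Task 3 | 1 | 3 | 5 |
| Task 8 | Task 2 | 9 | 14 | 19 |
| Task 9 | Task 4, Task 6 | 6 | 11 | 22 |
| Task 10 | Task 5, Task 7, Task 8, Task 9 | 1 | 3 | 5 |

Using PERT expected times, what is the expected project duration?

37 days

te_Task 1 = (6 + 4·12 + 18)/6 = 72/6 = 12
te_Task 2 = (9 + 4·14 + 19)/6 = 84/6 = 14
te_Task 3 = (11 + 4·14 + 23)/6 = 90/6 = 15
te_Task 4 = (3 + 4·8 + 13)/6 = 48/6 = 8
te_Task 5 = (10 + 4·11 + 24)/6 = 78/6 = 13
te_Task 6 = (1 + 4·5 + 15)/6 = 36/6 = 6
te_Task 7 = (1 + 4·3 + 5)/6 = 18/6 = 3
te_Task 8 = (9 + 4·14 + 19)/6 = 84/6 = 14
te_Task 9 = (6 + 4·11 + 22)/6 = 72/6 = 12
te_Task 10 = (1 + 4·3 + 5)/6 = 18/6 = 3

Forward pass:
ES_Task 1 = 0; EF_Task 1 = 12
ES_Task 2 = 0; EF_Task 2 = 14
ES_Task 3 = 0; EF_Task 3 = 15
ES_Task 4 = max(EF_Task 1=12, EF_Task 2=14) = 14; EF_Task 4 = 14+8 = 22
ES_Task 5 = max(EF_Task 1=12, EF_Task 2=14) = 14; EF_Task 5 = 14+13 = 27
ES_Task 6 = max(EF_Task 1=12, EF_Task 2=14) = 14; EF_Task 6 = 14+6 = 20
ES_Task 7 = 15; EF_Task 7 = 15+3 = 18
ES_Task 8 = 14; EF_Task 8 = 14+14 = 28
ES_Task 9 = max(EF_Task 4=22, EF_Task 6=20) = 22; EF_Task 9 = 22+12 = 34
ES_Task 10 = max(EF_Task 5=27, EF_Task 7=18, EF_Task 8=28, EF_Task 9=34) = 34; EF_Task 10 = 34+3 = 37
Expected project duration μ = 37 days. Critical path: Task 2 → Task 4 → Task 9 → Task 10.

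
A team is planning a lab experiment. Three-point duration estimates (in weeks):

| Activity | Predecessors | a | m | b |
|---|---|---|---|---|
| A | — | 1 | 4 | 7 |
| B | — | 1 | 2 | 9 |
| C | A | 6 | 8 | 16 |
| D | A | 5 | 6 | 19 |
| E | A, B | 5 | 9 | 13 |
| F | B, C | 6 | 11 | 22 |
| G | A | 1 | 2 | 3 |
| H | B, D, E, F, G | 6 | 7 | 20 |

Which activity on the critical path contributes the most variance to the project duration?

F

te_A = (1 + 4·4 + 7)/6 = 24/6 = 4; σ²_A = ((7−1)/6)² = 1.000
te_B = (1 + 4·2 + 9)/6 = 18/6 = 3; σ²_B = ((9−1)/6)² = 1.778
te_C = (6 + 4·8 + 16)/6 = 54/6 = 9; σ²_C = ((16−6)/6)² = 2.778
te_D = (5 + 4·6 + 19)/6 = 48/6 = 8; σ²_D = ((19−5)/6)² = 5.444
te_E = (5 + 4·9 + 13)/6 = 54/6 = 9; σ²_E = ((13−5)/6)² = 1.778
te_F = (6 + 4·11 + 22)/6 = 72/6 = 12; σ²_F = ((22−6)/6)² = 7.111
te_G = (1 + 4·2 + 3)/6 = 12/6 = 2; σ²_G = ((3−1)/6)² = 0.111
te_H = (6 + 4·7 + 20)/6 = 54/6 = 9; σ²_H = ((20−6)/6)² = 5.444

Forward pass:
ES_A = 0; EF_A = 4
ES_B = 0; EF_B = 3
ES_C = 4; EF_C = 4+9 = 13
ES_D = 4; EF_D = 4+8 = 12
ES_E = max(EF_A=4, EF_B=3) = 4; EF_E = 4+9 = 13
ES_F = max(EF_B=3, EF_C=13) = 13; EF_F = 13+12 = 25
ES_G = 4; EF_G = 4+2 = 6
ES_H = max(EF_B=3, EF_D=12, EF_E=13, EF_F=25, EF_G=6) = 25; EF_H = 25+9 = 34
Expected project duration μ = 34 weeks. Critical path: A → C → F → H.

Variances on critical path: σ²_A=1.000, σ²_C=2.778, σ²_F=7.111, σ²_H=5.444.
Largest is σ²_F = 7.111.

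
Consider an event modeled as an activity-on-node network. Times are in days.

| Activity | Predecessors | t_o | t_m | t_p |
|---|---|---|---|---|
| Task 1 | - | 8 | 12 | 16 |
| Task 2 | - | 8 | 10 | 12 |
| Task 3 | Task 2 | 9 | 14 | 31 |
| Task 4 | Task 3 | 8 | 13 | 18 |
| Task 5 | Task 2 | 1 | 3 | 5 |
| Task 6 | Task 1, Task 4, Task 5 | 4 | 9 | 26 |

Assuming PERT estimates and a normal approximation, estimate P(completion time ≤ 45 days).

te_Task 1 = (8 + 4·12 + 16)/6 = 72/6 = 12; σ²_Task 1 = ((16−8)/6)² = 1.778
te_Task 2 = (8 + 4·10 + 12)/6 = 60/6 = 10; σ²_Task 2 = ((12−8)/6)² = 0.444
te_Task 3 = (9 + 4·14 + 31)/6 = 96/6 = 16; σ²_Task 3 = ((31−9)/6)² = 13.444
te_Task 4 = (8 + 4·13 + 18)/6 = 78/6 = 13; σ²_Task 4 = ((18−8)/6)² = 2.778
te_Task 5 = (1 + 4·3 + 5)/6 = 18/6 = 3; σ²_Task 5 = ((5−1)/6)² = 0.444
te_Task 6 = (4 + 4·9 + 26)/6 = 66/6 = 11; σ²_Task 6 = ((26−4)/6)² = 13.444

Forward pass:
ES_Task 1 = 0; EF_Task 1 = 12
ES_Task 2 = 0; EF_Task 2 = 10
ES_Task 3 = 10; EF_Task 3 = 10+16 = 26
ES_Task 4 = 26; EF_Task 4 = 26+13 = 39
ES_Task 5 = 10; EF_Task 5 = 10+3 = 13
ES_Task 6 = max(EF_Task 1=12, EF_Task 4=39, EF_Task 5=13) = 39; EF_Task 6 = 39+11 = 50
Expected project duration μ = 50 days. Critical path: Task 2 → Task 3 → Task 4 → Task 6.

Variance along critical path = 0.444 + 13.444 + 2.778 + 13.444 = 30.111; σ = √30.111 = 5.487 days.
Z = (45 − 50) / 5.487 = -0.911
P(T ≤ 45) = Φ(-0.911) ≈ 0.181

0.181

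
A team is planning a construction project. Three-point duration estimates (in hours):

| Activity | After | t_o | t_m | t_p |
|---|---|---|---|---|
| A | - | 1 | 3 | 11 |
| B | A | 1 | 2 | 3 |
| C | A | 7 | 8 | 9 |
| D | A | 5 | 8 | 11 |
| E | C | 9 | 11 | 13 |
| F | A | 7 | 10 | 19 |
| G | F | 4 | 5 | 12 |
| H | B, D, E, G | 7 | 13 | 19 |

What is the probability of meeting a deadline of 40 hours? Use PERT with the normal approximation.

0.930

te_A = (1 + 4·3 + 11)/6 = 24/6 = 4; σ²_A = ((11−1)/6)² = 2.778
te_B = (1 + 4·2 + 3)/6 = 12/6 = 2; σ²_B = ((3−1)/6)² = 0.111
te_C = (7 + 4·8 + 9)/6 = 48/6 = 8; σ²_C = ((9−7)/6)² = 0.111
te_D = (5 + 4·8 + 11)/6 = 48/6 = 8; σ²_D = ((11−5)/6)² = 1.000
te_E = (9 + 4·11 + 13)/6 = 66/6 = 11; σ²_E = ((13−9)/6)² = 0.444
te_F = (7 + 4·10 + 19)/6 = 66/6 = 11; σ²_F = ((19−7)/6)² = 4.000
te_G = (4 + 4·5 + 12)/6 = 36/6 = 6; σ²_G = ((12−4)/6)² = 1.778
te_H = (7 + 4·13 + 19)/6 = 78/6 = 13; σ²_H = ((19−7)/6)² = 4.000

Forward pass:
ES_A = 0; EF_A = 4
ES_B = 4; EF_B = 4+2 = 6
ES_C = 4; EF_C = 4+8 = 12
ES_D = 4; EF_D = 4+8 = 12
ES_E = 12; EF_E = 12+11 = 23
ES_F = 4; EF_F = 4+11 = 15
ES_G = 15; EF_G = 15+6 = 21
ES_H = max(EF_B=6, EF_D=12, EF_E=23, EF_G=21) = 23; EF_H = 23+13 = 36
Expected project duration μ = 36 hours. Critical path: A → C → E → H.

Variance along critical path = 2.778 + 0.111 + 0.444 + 4.000 = 7.333; σ = √7.333 = 2.708 hours.
Z = (40 − 36) / 2.708 = 1.477
P(T ≤ 40) = Φ(1.477) ≈ 0.930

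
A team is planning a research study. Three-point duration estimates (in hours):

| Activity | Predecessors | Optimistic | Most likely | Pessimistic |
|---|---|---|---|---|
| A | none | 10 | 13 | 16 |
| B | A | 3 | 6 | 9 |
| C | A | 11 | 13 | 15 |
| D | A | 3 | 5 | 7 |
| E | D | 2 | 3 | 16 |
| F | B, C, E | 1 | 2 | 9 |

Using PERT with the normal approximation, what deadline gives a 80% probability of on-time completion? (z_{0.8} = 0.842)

30.5 hours

te_A = (10 + 4·13 + 16)/6 = 78/6 = 13; σ²_A = ((16−10)/6)² = 1.000
te_B = (3 + 4·6 + 9)/6 = 36/6 = 6; σ²_B = ((9−3)/6)² = 1.000
te_C = (11 + 4·13 + 15)/6 = 78/6 = 13; σ²_C = ((15−11)/6)² = 0.444
te_D = (3 + 4·5 + 7)/6 = 30/6 = 5; σ²_D = ((7−3)/6)² = 0.444
te_E = (2 + 4·3 + 16)/6 = 30/6 = 5; σ²_E = ((16−2)/6)² = 5.444
te_F = (1 + 4·2 + 9)/6 = 18/6 = 3; σ²_F = ((9−1)/6)² = 1.778

Forward pass:
ES_A = 0; EF_A = 13
ES_B = 13; EF_B = 13+6 = 19
ES_C = 13; EF_C = 13+13 = 26
ES_D = 13; EF_D = 13+5 = 18
ES_E = 18; EF_E = 18+5 = 23
ES_F = max(EF_B=19, EF_C=26, EF_E=23) = 26; EF_F = 26+3 = 29
Expected project duration μ = 29 hours. Critical path: A → C → F.

Variance along critical path = 1.000 + 0.444 + 1.778 = 3.222; σ = 1.795 hours.
D = μ + z·σ = 29 + 0.842·1.795 = 30.5 hours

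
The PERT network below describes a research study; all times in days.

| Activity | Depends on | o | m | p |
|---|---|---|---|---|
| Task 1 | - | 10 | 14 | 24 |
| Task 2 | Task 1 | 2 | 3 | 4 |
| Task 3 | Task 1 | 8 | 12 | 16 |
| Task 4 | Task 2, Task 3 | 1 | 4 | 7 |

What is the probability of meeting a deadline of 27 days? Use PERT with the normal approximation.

0.082

te_Task 1 = (10 + 4·14 + 24)/6 = 90/6 = 15; σ²_Task 1 = ((24−10)/6)² = 5.444
te_Task 2 = (2 + 4·3 + 4)/6 = 18/6 = 3; σ²_Task 2 = ((4−2)/6)² = 0.111
te_Task 3 = (8 + 4·12 + 16)/6 = 72/6 = 12; σ²_Task 3 = ((16−8)/6)² = 1.778
te_Task 4 = (1 + 4·4 + 7)/6 = 24/6 = 4; σ²_Task 4 = ((7−1)/6)² = 1.000

Forward pass:
ES_Task 1 = 0; EF_Task 1 = 15
ES_Task 2 = 15; EF_Task 2 = 15+3 = 18
ES_Task 3 = 15; EF_Task 3 = 15+12 = 27
ES_Task 4 = max(EF_Task 2=18, EF_Task 3=27) = 27; EF_Task 4 = 27+4 = 31
Expected project duration μ = 31 days. Critical path: Task 1 → Task 3 → Task 4.

Variance along critical path = 5.444 + 1.778 + 1.000 = 8.222; σ = √8.222 = 2.867 days.
Z = (27 − 31) / 2.867 = -1.395
P(T ≤ 27) = Φ(-1.395) ≈ 0.082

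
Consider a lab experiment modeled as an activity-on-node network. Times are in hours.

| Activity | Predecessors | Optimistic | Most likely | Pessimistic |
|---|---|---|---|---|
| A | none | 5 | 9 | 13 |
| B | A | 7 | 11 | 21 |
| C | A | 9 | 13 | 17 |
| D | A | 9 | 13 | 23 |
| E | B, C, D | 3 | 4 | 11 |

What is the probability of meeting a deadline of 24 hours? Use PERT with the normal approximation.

te_A = (5 + 4·9 + 13)/6 = 54/6 = 9; σ²_A = ((13−5)/6)² = 1.778
te_B = (7 + 4·11 + 21)/6 = 72/6 = 12; σ²_B = ((21−7)/6)² = 5.444
te_C = (9 + 4·13 + 17)/6 = 78/6 = 13; σ²_C = ((17−9)/6)² = 1.778
te_D = (9 + 4·13 + 23)/6 = 84/6 = 14; σ²_D = ((23−9)/6)² = 5.444
te_E = (3 + 4·4 + 11)/6 = 30/6 = 5; σ²_E = ((11−3)/6)² = 1.778

Forward pass:
ES_A = 0; EF_A = 9
ES_B = 9; EF_B = 9+12 = 21
ES_C = 9; EF_C = 9+13 = 22
ES_D = 9; EF_D = 9+14 = 23
ES_E = max(EF_B=21, EF_C=22, EF_D=23) = 23; EF_E = 23+5 = 28
Expected project duration μ = 28 hours. Critical path: A → D → E.

Variance along critical path = 1.778 + 5.444 + 1.778 = 9.000; σ = √9.000 = 3.000 hours.
Z = (24 − 28) / 3.000 = -1.333
P(T ≤ 24) = Φ(-1.333) ≈ 0.091

0.091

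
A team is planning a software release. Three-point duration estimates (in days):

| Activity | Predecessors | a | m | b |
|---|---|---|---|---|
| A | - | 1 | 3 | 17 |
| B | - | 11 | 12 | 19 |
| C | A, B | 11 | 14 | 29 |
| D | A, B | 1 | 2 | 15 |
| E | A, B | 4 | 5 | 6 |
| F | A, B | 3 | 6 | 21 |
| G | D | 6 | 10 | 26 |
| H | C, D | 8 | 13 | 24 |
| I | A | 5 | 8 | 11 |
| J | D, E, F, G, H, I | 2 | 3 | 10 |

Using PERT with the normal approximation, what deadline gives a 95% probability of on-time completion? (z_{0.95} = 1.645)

54.3 days

te_A = (1 + 4·3 + 17)/6 = 30/6 = 5; σ²_A = ((17−1)/6)² = 7.111
te_B = (11 + 4·12 + 19)/6 = 78/6 = 13; σ²_B = ((19−11)/6)² = 1.778
te_C = (11 + 4·14 + 29)/6 = 96/6 = 16; σ²_C = ((29−11)/6)² = 9.000
te_D = (1 + 4·2 + 15)/6 = 24/6 = 4; σ²_D = ((15−1)/6)² = 5.444
te_E = (4 + 4·5 + 6)/6 = 30/6 = 5; σ²_E = ((6−4)/6)² = 0.111
te_F = (3 + 4·6 + 21)/6 = 48/6 = 8; σ²_F = ((21−3)/6)² = 9.000
te_G = (6 + 4·10 + 26)/6 = 72/6 = 12; σ²_G = ((26−6)/6)² = 11.111
te_H = (8 + 4·13 + 24)/6 = 84/6 = 14; σ²_H = ((24−8)/6)² = 7.111
te_I = (5 + 4·8 + 11)/6 = 48/6 = 8; σ²_I = ((11−5)/6)² = 1.000
te_J = (2 + 4·3 + 10)/6 = 24/6 = 4; σ²_J = ((10−2)/6)² = 1.778

Forward pass:
ES_A = 0; EF_A = 5
ES_B = 0; EF_B = 13
ES_C = max(EF_A=5, EF_B=13) = 13; EF_C = 13+16 = 29
ES_D = max(EF_A=5, EF_B=13) = 13; EF_D = 13+4 = 17
ES_E = max(EF_A=5, EF_B=13) = 13; EF_E = 13+5 = 18
ES_F = max(EF_A=5, EF_B=13) = 13; EF_F = 13+8 = 21
ES_G = 17; EF_G = 17+12 = 29
ES_H = max(EF_C=29, EF_D=17) = 29; EF_H = 29+14 = 43
ES_I = 5; EF_I = 5+8 = 13
ES_J = max(EF_D=17, EF_E=18, EF_F=21, EF_G=29, EF_H=43, EF_I=13) = 43; EF_J = 43+4 = 47
Expected project duration μ = 47 days. Critical path: B → C → H → J.

Variance along critical path = 1.778 + 9.000 + 7.111 + 1.778 = 19.667; σ = 4.435 days.
D = μ + z·σ = 47 + 1.645·4.435 = 54.3 days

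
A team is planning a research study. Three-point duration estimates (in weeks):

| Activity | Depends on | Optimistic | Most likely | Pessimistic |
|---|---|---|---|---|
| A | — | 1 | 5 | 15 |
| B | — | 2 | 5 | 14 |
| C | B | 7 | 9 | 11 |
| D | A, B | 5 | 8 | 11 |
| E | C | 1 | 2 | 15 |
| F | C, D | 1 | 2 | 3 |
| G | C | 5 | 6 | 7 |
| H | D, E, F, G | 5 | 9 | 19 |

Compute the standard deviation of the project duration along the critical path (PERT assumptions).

te_A = (1 + 4·5 + 15)/6 = 36/6 = 6; σ²_A = ((15−1)/6)² = 5.444
te_B = (2 + 4·5 + 14)/6 = 36/6 = 6; σ²_B = ((14−2)/6)² = 4.000
te_C = (7 + 4·9 + 11)/6 = 54/6 = 9; σ²_C = ((11−7)/6)² = 0.444
te_D = (5 + 4·8 + 11)/6 = 48/6 = 8; σ²_D = ((11−5)/6)² = 1.000
te_E = (1 + 4·2 + 15)/6 = 24/6 = 4; σ²_E = ((15−1)/6)² = 5.444
te_F = (1 + 4·2 + 3)/6 = 12/6 = 2; σ²_F = ((3−1)/6)² = 0.111
te_G = (5 + 4·6 + 7)/6 = 36/6 = 6; σ²_G = ((7−5)/6)² = 0.111
te_H = (5 + 4·9 + 19)/6 = 60/6 = 10; σ²_H = ((19−5)/6)² = 5.444

Forward pass:
ES_A = 0; EF_A = 6
ES_B = 0; EF_B = 6
ES_C = 6; EF_C = 6+9 = 15
ES_D = max(EF_A=6, EF_B=6) = 6; EF_D = 6+8 = 14
ES_E = 15; EF_E = 15+4 = 19
ES_F = max(EF_C=15, EF_D=14) = 15; EF_F = 15+2 = 17
ES_G = 15; EF_G = 15+6 = 21
ES_H = max(EF_D=14, EF_E=19, EF_F=17, EF_G=21) = 21; EF_H = 21+10 = 31
Expected project duration μ = 31 weeks. Critical path: B → C → G → H.

Variance along critical path = 4.000 + 0.444 + 0.111 + 5.444 = 10.000
σ = √10.000 = 3.162 weeks

3.16 weeks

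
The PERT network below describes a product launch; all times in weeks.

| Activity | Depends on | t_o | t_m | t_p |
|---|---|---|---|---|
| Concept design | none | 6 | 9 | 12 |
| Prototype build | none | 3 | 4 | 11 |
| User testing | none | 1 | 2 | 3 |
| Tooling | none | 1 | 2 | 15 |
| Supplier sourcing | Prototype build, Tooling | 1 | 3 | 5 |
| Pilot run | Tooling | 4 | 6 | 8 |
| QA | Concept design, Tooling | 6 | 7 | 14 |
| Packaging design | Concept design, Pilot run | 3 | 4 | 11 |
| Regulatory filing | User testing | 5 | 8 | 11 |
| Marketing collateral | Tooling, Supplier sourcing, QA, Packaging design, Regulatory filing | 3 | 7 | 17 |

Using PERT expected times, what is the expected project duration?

25 weeks

te_Concept design = (6 + 4·9 + 12)/6 = 54/6 = 9
te_Prototype build = (3 + 4·4 + 11)/6 = 30/6 = 5
te_User testing = (1 + 4·2 + 3)/6 = 12/6 = 2
te_Tooling = (1 + 4·2 + 15)/6 = 24/6 = 4
te_Supplier sourcing = (1 + 4·3 + 5)/6 = 18/6 = 3
te_Pilot run = (4 + 4·6 + 8)/6 = 36/6 = 6
te_QA = (6 + 4·7 + 14)/6 = 48/6 = 8
te_Packaging design = (3 + 4·4 + 11)/6 = 30/6 = 5
te_Regulatory filing = (5 + 4·8 + 11)/6 = 48/6 = 8
te_Marketing collateral = (3 + 4·7 + 17)/6 = 48/6 = 8

Forward pass:
ES_Concept design = 0; EF_Concept design = 9
ES_Prototype build = 0; EF_Prototype build = 5
ES_User testing = 0; EF_User testing = 2
ES_Tooling = 0; EF_Tooling = 4
ES_Supplier sourcing = max(EF_Prototype build=5, EF_Tooling=4) = 5; EF_Supplier sourcing = 5+3 = 8
ES_Pilot run = 4; EF_Pilot run = 4+6 = 10
ES_QA = max(EF_Concept design=9, EF_Tooling=4) = 9; EF_QA = 9+8 = 17
ES_Packaging design = max(EF_Concept design=9, EF_Pilot run=10) = 10; EF_Packaging design = 10+5 = 15
ES_Regulatory filing = 2; EF_Regulatory filing = 2+8 = 10
ES_Marketing collateral = max(EF_Tooling=4, EF_Supplier sourcing=8, EF_QA=17, EF_Packaging design=15, EF_Regulatory filing=10) = 17; EF_Marketing collateral = 17+8 = 25
Expected project duration μ = 25 weeks. Critical path: Concept design → QA → Marketing collateral.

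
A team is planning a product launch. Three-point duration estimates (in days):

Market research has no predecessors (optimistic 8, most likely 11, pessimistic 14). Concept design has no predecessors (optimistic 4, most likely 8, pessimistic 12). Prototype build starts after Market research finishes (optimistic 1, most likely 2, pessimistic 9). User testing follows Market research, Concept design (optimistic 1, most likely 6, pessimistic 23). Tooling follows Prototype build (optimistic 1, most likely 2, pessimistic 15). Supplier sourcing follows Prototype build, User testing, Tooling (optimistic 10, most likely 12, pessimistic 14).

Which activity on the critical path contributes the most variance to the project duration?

User testing

te_Market research = (8 + 4·11 + 14)/6 = 66/6 = 11; σ²_Market research = ((14−8)/6)² = 1.000
te_Concept design = (4 + 4·8 + 12)/6 = 48/6 = 8; σ²_Concept design = ((12−4)/6)² = 1.778
te_Prototype build = (1 + 4·2 + 9)/6 = 18/6 = 3; σ²_Prototype build = ((9−1)/6)² = 1.778
te_User testing = (1 + 4·6 + 23)/6 = 48/6 = 8; σ²_User testing = ((23−1)/6)² = 13.444
te_Tooling = (1 + 4·2 + 15)/6 = 24/6 = 4; σ²_Tooling = ((15−1)/6)² = 5.444
te_Supplier sourcing = (10 + 4·12 + 14)/6 = 72/6 = 12; σ²_Supplier sourcing = ((14−10)/6)² = 0.444

Forward pass:
ES_Market research = 0; EF_Market research = 11
ES_Concept design = 0; EF_Concept design = 8
ES_Prototype build = 11; EF_Prototype build = 11+3 = 14
ES_User testing = max(EF_Market research=11, EF_Concept design=8) = 11; EF_User testing = 11+8 = 19
ES_Tooling = 14; EF_Tooling = 14+4 = 18
ES_Supplier sourcing = max(EF_Prototype build=14, EF_User testing=19, EF_Tooling=18) = 19; EF_Supplier sourcing = 19+12 = 31
Expected project duration μ = 31 days. Critical path: Market research → User testing → Supplier sourcing.

Variances on critical path: σ²_Market research=1.000, σ²_User testing=13.444, σ²_Supplier sourcing=0.444.
Largest is σ²_User testing = 13.444.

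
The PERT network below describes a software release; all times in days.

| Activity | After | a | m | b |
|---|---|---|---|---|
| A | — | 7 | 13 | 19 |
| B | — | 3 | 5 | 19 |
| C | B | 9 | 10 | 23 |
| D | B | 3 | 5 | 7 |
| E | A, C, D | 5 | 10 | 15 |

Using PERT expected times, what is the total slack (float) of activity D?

7 days

te_A = (7 + 4·13 + 19)/6 = 78/6 = 13
te_B = (3 + 4·5 + 19)/6 = 42/6 = 7
te_C = (9 + 4·10 + 23)/6 = 72/6 = 12
te_D = (3 + 4·5 + 7)/6 = 30/6 = 5
te_E = (5 + 4·10 + 15)/6 = 60/6 = 10

Forward pass:
ES_A = 0; EF_A = 13
ES_B = 0; EF_B = 7
ES_C = 7; EF_C = 7+12 = 19
ES_D = 7; EF_D = 7+5 = 12
ES_E = max(EF_A=13, EF_C=19, EF_D=12) = 19; EF_E = 19+10 = 29
Expected project duration μ = 29 days. Critical path: B → C → E.

Backward pass:
LF_E = 29; LS_E = 29−10 = 19
LF_D = LS_E = 19; LS_D = 19−5 = 14
LF_C = LS_E = 19; LS_C = 19−12 = 7
LF_B = min(LS_C=7, LS_D=14) = 7; LS_B = 7−7 = 0
LF_A = LS_E = 19; LS_A = 19−13 = 6
Slack_D = LS_D − ES_D = 14 − 7 = 7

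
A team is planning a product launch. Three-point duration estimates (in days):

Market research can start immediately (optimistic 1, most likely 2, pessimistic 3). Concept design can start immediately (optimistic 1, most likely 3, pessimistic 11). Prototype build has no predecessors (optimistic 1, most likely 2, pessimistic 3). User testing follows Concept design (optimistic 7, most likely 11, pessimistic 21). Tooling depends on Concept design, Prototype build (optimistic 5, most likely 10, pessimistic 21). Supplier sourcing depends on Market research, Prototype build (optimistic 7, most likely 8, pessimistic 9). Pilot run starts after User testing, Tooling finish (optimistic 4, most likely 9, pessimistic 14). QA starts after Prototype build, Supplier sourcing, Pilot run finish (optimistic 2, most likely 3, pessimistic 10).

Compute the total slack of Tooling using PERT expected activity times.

1 days

te_Market research = (1 + 4·2 + 3)/6 = 12/6 = 2
te_Concept design = (1 + 4·3 + 11)/6 = 24/6 = 4
te_Prototype build = (1 + 4·2 + 3)/6 = 12/6 = 2
te_User testing = (7 + 4·11 + 21)/6 = 72/6 = 12
te_Tooling = (5 + 4·10 + 21)/6 = 66/6 = 11
te_Supplier sourcing = (7 + 4·8 + 9)/6 = 48/6 = 8
te_Pilot run = (4 + 4·9 + 14)/6 = 54/6 = 9
te_QA = (2 + 4·3 + 10)/6 = 24/6 = 4

Forward pass:
ES_Market research = 0; EF_Market research = 2
ES_Concept design = 0; EF_Concept design = 4
ES_Prototype build = 0; EF_Prototype build = 2
ES_User testing = 4; EF_User testing = 4+12 = 16
ES_Tooling = max(EF_Concept design=4, EF_Prototype build=2) = 4; EF_Tooling = 4+11 = 15
ES_Supplier sourcing = max(EF_Market research=2, EF_Prototype build=2) = 2; EF_Supplier sourcing = 2+8 = 10
ES_Pilot run = max(EF_User testing=16, EF_Tooling=15) = 16; EF_Pilot run = 16+9 = 25
ES_QA = max(EF_Prototype build=2, EF_Supplier sourcing=10, EF_Pilot run=25) = 25; EF_QA = 25+4 = 29
Expected project duration μ = 29 days. Critical path: Concept design → User testing → Pilot run → QA.

Backward pass:
LF_QA = 29; LS_QA = 29−4 = 25
LF_Pilot run = LS_QA = 25; LS_Pilot run = 25−9 = 16
LF_Supplier sourcing = LS_QA = 25; LS_Supplier sourcing = 25−8 = 17
LF_Tooling = LS_Pilot run = 16; LS_Tooling = 16−11 = 5
LF_User testing = LS_Pilot run = 16; LS_User testing = 16−12 = 4
LF_Prototype build = min(LS_Tooling=5, LS_Supplier sourcing=17, LS_QA=25) = 5; LS_Prototype build = 5−2 = 3
LF_Concept design = min(LS_User testing=4, LS_Tooling=5) = 4; LS_Concept design = 4−4 = 0
LF_Market research = LS_Supplier sourcing = 17; LS_Market research = 17−2 = 15
Slack_Tooling = LS_Tooling − ES_Tooling = 5 − 4 = 1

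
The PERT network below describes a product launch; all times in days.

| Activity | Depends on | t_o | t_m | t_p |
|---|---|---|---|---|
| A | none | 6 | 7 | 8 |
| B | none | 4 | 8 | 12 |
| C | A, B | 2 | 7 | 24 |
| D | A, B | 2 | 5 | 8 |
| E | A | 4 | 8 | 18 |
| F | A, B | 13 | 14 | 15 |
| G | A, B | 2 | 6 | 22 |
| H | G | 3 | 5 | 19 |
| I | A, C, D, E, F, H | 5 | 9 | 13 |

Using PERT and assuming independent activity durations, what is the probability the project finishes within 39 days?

0.933

te_A = (6 + 4·7 + 8)/6 = 42/6 = 7; σ²_A = ((8−6)/6)² = 0.111
te_B = (4 + 4·8 + 12)/6 = 48/6 = 8; σ²_B = ((12−4)/6)² = 1.778
te_C = (2 + 4·7 + 24)/6 = 54/6 = 9; σ²_C = ((24−2)/6)² = 13.444
te_D = (2 + 4·5 + 8)/6 = 30/6 = 5; σ²_D = ((8−2)/6)² = 1.000
te_E = (4 + 4·8 + 18)/6 = 54/6 = 9; σ²_E = ((18−4)/6)² = 5.444
te_F = (13 + 4·14 + 15)/6 = 84/6 = 14; σ²_F = ((15−13)/6)² = 0.111
te_G = (2 + 4·6 + 22)/6 = 48/6 = 8; σ²_G = ((22−2)/6)² = 11.111
te_H = (3 + 4·5 + 19)/6 = 42/6 = 7; σ²_H = ((19−3)/6)² = 7.111
te_I = (5 + 4·9 + 13)/6 = 54/6 = 9; σ²_I = ((13−5)/6)² = 1.778

Forward pass:
ES_A = 0; EF_A = 7
ES_B = 0; EF_B = 8
ES_C = max(EF_A=7, EF_B=8) = 8; EF_C = 8+9 = 17
ES_D = max(EF_A=7, EF_B=8) = 8; EF_D = 8+5 = 13
ES_E = 7; EF_E = 7+9 = 16
ES_F = max(EF_A=7, EF_B=8) = 8; EF_F = 8+14 = 22
ES_G = max(EF_A=7, EF_B=8) = 8; EF_G = 8+8 = 16
ES_H = 16; EF_H = 16+7 = 23
ES_I = max(EF_A=7, EF_C=17, EF_D=13, EF_E=16, EF_F=22, EF_H=23) = 23; EF_I = 23+9 = 32
Expected project duration μ = 32 days. Critical path: B → G → H → I.

Variance along critical path = 1.778 + 11.111 + 7.111 + 1.778 = 21.778; σ = √21.778 = 4.667 days.
Z = (39 − 32) / 4.667 = 1.500
P(T ≤ 39) = Φ(1.500) ≈ 0.933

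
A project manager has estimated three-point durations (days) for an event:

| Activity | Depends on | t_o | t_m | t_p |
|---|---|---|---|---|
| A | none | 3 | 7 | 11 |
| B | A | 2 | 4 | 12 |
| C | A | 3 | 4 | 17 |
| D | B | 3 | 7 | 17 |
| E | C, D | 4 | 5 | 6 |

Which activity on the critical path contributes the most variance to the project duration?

te_A = (3 + 4·7 + 11)/6 = 42/6 = 7; σ²_A = ((11−3)/6)² = 1.778
te_B = (2 + 4·4 + 12)/6 = 30/6 = 5; σ²_B = ((12−2)/6)² = 2.778
te_C = (3 + 4·4 + 17)/6 = 36/6 = 6; σ²_C = ((17−3)/6)² = 5.444
te_D = (3 + 4·7 + 17)/6 = 48/6 = 8; σ²_D = ((17−3)/6)² = 5.444
te_E = (4 + 4·5 + 6)/6 = 30/6 = 5; σ²_E = ((6−4)/6)² = 0.111

Forward pass:
ES_A = 0; EF_A = 7
ES_B = 7; EF_B = 7+5 = 12
ES_C = 7; EF_C = 7+6 = 13
ES_D = 12; EF_D = 12+8 = 20
ES_E = max(EF_C=13, EF_D=20) = 20; EF_E = 20+5 = 25
Expected project duration μ = 25 days. Critical path: A → B → D → E.

Variances on critical path: σ²_A=1.778, σ²_B=2.778, σ²_D=5.444, σ²_E=0.111.
Largest is σ²_D = 5.444.

D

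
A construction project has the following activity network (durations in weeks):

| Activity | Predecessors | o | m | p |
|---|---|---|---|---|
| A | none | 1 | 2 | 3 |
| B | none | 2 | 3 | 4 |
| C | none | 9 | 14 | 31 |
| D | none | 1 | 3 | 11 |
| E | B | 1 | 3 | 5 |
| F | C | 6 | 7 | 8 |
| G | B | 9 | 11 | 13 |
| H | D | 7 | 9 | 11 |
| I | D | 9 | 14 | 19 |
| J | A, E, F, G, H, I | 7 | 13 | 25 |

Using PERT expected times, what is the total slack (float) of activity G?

9 weeks

te_A = (1 + 4·2 + 3)/6 = 12/6 = 2
te_B = (2 + 4·3 + 4)/6 = 18/6 = 3
te_C = (9 + 4·14 + 31)/6 = 96/6 = 16
te_D = (1 + 4·3 + 11)/6 = 24/6 = 4
te_E = (1 + 4·3 + 5)/6 = 18/6 = 3
te_F = (6 + 4·7 + 8)/6 = 42/6 = 7
te_G = (9 + 4·11 + 13)/6 = 66/6 = 11
te_H = (7 + 4·9 + 11)/6 = 54/6 = 9
te_I = (9 + 4·14 + 19)/6 = 84/6 = 14
te_J = (7 + 4·13 + 25)/6 = 84/6 = 14

Forward pass:
ES_A = 0; EF_A = 2
ES_B = 0; EF_B = 3
ES_C = 0; EF_C = 16
ES_D = 0; EF_D = 4
ES_E = 3; EF_E = 3+3 = 6
ES_F = 16; EF_F = 16+7 = 23
ES_G = 3; EF_G = 3+11 = 14
ES_H = 4; EF_H = 4+9 = 13
ES_I = 4; EF_I = 4+14 = 18
ES_J = max(EF_A=2, EF_E=6, EF_F=23, EF_G=14, EF_H=13, EF_I=18) = 23; EF_J = 23+14 = 37
Expected project duration μ = 37 weeks. Critical path: C → F → J.

Backward pass:
LF_J = 37; LS_J = 37−14 = 23
LF_I = LS_J = 23; LS_I = 23−14 = 9
LF_H = LS_J = 23; LS_H = 23−9 = 14
LF_G = LS_J = 23; LS_G = 23−11 = 12
LF_F = LS_J = 23; LS_F = 23−7 = 16
LF_E = LS_J = 23; LS_E = 23−3 = 20
LF_D = min(LS_H=14, LS_I=9) = 9; LS_D = 9−4 = 5
LF_C = LS_F = 16; LS_C = 16−16 = 0
LF_B = min(LS_E=20, LS_G=12) = 12; LS_B = 12−3 = 9
LF_A = LS_J = 23; LS_A = 23−2 = 21
Slack_G = LS_G − ES_G = 12 − 3 = 9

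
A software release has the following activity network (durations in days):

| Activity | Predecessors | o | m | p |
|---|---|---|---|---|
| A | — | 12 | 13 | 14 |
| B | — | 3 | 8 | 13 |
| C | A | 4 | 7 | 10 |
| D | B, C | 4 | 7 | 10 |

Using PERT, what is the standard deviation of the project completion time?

te_A = (12 + 4·13 + 14)/6 = 78/6 = 13; σ²_A = ((14−12)/6)² = 0.111
te_B = (3 + 4·8 + 13)/6 = 48/6 = 8; σ²_B = ((13−3)/6)² = 2.778
te_C = (4 + 4·7 + 10)/6 = 42/6 = 7; σ²_C = ((10−4)/6)² = 1.000
te_D = (4 + 4·7 + 10)/6 = 42/6 = 7; σ²_D = ((10−4)/6)² = 1.000

Forward pass:
ES_A = 0; EF_A = 13
ES_B = 0; EF_B = 8
ES_C = 13; EF_C = 13+7 = 20
ES_D = max(EF_B=8, EF_C=20) = 20; EF_D = 20+7 = 27
Expected project duration μ = 27 days. Critical path: A → C → D.

Variance along critical path = 0.111 + 1.000 + 1.000 = 2.111
σ = √2.111 = 1.453 days

1.45 days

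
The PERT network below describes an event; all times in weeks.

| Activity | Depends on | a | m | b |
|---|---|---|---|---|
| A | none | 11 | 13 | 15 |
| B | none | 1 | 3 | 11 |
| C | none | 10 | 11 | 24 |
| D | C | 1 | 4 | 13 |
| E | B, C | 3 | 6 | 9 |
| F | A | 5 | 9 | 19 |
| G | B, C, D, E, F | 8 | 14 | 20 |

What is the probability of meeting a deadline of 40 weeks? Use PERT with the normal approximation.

te_A = (11 + 4·13 + 15)/6 = 78/6 = 13; σ²_A = ((15−11)/6)² = 0.444
te_B = (1 + 4·3 + 11)/6 = 24/6 = 4; σ²_B = ((11−1)/6)² = 2.778
te_C = (10 + 4·11 + 24)/6 = 78/6 = 13; σ²_C = ((24−10)/6)² = 5.444
te_D = (1 + 4·4 + 13)/6 = 30/6 = 5; σ²_D = ((13−1)/6)² = 4.000
te_E = (3 + 4·6 + 9)/6 = 36/6 = 6; σ²_E = ((9−3)/6)² = 1.000
te_F = (5 + 4·9 + 19)/6 = 60/6 = 10; σ²_F = ((19−5)/6)² = 5.444
te_G = (8 + 4·14 + 20)/6 = 84/6 = 14; σ²_G = ((20−8)/6)² = 4.000

Forward pass:
ES_A = 0; EF_A = 13
ES_B = 0; EF_B = 4
ES_C = 0; EF_C = 13
ES_D = 13; EF_D = 13+5 = 18
ES_E = max(EF_B=4, EF_C=13) = 13; EF_E = 13+6 = 19
ES_F = 13; EF_F = 13+10 = 23
ES_G = max(EF_B=4, EF_C=13, EF_D=18, EF_E=19, EF_F=23) = 23; EF_G = 23+14 = 37
Expected project duration μ = 37 weeks. Critical path: A → F → G.

Variance along critical path = 0.444 + 5.444 + 4.000 = 9.889; σ = √9.889 = 3.145 weeks.
Z = (40 − 37) / 3.145 = 0.954
P(T ≤ 40) = Φ(0.954) ≈ 0.830

0.830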